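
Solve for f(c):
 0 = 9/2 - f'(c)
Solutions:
 f(c) = C1 + 9*c/2


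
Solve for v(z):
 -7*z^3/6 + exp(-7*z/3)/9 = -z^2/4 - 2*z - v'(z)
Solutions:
 v(z) = C1 + 7*z^4/24 - z^3/12 - z^2 + exp(-7*z/3)/21


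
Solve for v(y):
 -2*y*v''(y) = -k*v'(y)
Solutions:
 v(y) = C1 + y^(re(k)/2 + 1)*(C2*sin(log(y)*Abs(im(k))/2) + C3*cos(log(y)*im(k)/2))


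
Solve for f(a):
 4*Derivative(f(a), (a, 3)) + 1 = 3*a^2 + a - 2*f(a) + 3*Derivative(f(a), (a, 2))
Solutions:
 f(a) = C1*exp(a*((4*sqrt(14) + 15)^(-1/3) + 2 + (4*sqrt(14) + 15)^(1/3))/8)*sin(sqrt(3)*a*(-(4*sqrt(14) + 15)^(1/3) + (4*sqrt(14) + 15)^(-1/3))/8) + C2*exp(a*((4*sqrt(14) + 15)^(-1/3) + 2 + (4*sqrt(14) + 15)^(1/3))/8)*cos(sqrt(3)*a*(-(4*sqrt(14) + 15)^(1/3) + (4*sqrt(14) + 15)^(-1/3))/8) + C3*exp(a*(-(4*sqrt(14) + 15)^(1/3) - 1/(4*sqrt(14) + 15)^(1/3) + 1)/4) + 3*a^2/2 + a/2 + 4


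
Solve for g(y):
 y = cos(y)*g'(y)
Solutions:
 g(y) = C1 + Integral(y/cos(y), y)


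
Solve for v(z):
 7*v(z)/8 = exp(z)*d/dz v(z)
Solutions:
 v(z) = C1*exp(-7*exp(-z)/8)


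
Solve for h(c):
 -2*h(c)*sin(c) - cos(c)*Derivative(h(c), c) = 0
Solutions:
 h(c) = C1*cos(c)^2


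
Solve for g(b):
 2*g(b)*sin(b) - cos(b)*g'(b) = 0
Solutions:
 g(b) = C1/cos(b)^2


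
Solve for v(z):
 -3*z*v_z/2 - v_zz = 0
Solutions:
 v(z) = C1 + C2*erf(sqrt(3)*z/2)


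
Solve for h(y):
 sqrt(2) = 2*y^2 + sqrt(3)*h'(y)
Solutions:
 h(y) = C1 - 2*sqrt(3)*y^3/9 + sqrt(6)*y/3


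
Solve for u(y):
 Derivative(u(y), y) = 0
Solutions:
 u(y) = C1


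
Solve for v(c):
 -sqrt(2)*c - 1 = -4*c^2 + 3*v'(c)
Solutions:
 v(c) = C1 + 4*c^3/9 - sqrt(2)*c^2/6 - c/3


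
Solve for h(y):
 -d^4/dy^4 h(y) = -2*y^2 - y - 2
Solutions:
 h(y) = C1 + C2*y + C3*y^2 + C4*y^3 + y^6/180 + y^5/120 + y^4/12


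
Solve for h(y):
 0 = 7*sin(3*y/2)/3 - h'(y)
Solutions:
 h(y) = C1 - 14*cos(3*y/2)/9


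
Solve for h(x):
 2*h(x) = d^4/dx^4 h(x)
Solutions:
 h(x) = C1*exp(-2^(1/4)*x) + C2*exp(2^(1/4)*x) + C3*sin(2^(1/4)*x) + C4*cos(2^(1/4)*x)


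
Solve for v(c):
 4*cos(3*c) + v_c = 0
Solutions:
 v(c) = C1 - 4*sin(3*c)/3


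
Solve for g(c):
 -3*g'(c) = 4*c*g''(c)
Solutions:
 g(c) = C1 + C2*c^(1/4)


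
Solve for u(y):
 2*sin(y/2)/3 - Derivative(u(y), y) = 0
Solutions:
 u(y) = C1 - 4*cos(y/2)/3


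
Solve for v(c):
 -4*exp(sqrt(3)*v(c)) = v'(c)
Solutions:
 v(c) = sqrt(3)*(2*log(1/(C1 + 4*c)) - log(3))/6


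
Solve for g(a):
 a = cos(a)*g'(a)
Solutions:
 g(a) = C1 + Integral(a/cos(a), a)


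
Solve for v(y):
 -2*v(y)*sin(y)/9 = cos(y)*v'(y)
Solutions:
 v(y) = C1*cos(y)^(2/9)


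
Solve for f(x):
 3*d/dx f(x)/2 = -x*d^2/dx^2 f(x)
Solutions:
 f(x) = C1 + C2/sqrt(x)


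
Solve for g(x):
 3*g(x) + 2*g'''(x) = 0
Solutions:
 g(x) = C3*exp(-2^(2/3)*3^(1/3)*x/2) + (C1*sin(2^(2/3)*3^(5/6)*x/4) + C2*cos(2^(2/3)*3^(5/6)*x/4))*exp(2^(2/3)*3^(1/3)*x/4)


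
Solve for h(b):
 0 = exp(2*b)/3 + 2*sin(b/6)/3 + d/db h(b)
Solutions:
 h(b) = C1 - exp(2*b)/6 + 4*cos(b/6)


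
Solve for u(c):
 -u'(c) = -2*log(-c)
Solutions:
 u(c) = C1 + 2*c*log(-c) - 2*c


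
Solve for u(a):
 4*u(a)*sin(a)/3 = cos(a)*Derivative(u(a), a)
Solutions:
 u(a) = C1/cos(a)^(4/3)


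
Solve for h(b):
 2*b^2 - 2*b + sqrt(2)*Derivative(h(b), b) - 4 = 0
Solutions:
 h(b) = C1 - sqrt(2)*b^3/3 + sqrt(2)*b^2/2 + 2*sqrt(2)*b


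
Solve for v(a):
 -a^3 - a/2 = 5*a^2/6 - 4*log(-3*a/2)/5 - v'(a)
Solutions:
 v(a) = C1 + a^4/4 + 5*a^3/18 + a^2/4 - 4*a*log(-a)/5 + 4*a*(-log(3) + log(2) + 1)/5


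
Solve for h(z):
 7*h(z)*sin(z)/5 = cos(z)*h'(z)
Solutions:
 h(z) = C1/cos(z)^(7/5)


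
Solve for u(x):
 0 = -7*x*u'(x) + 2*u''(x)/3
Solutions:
 u(x) = C1 + C2*erfi(sqrt(21)*x/2)


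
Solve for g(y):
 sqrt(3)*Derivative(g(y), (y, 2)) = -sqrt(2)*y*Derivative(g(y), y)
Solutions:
 g(y) = C1 + C2*erf(6^(3/4)*y/6)


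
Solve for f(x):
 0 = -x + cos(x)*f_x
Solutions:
 f(x) = C1 + Integral(x/cos(x), x)


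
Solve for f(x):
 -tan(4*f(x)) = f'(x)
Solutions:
 f(x) = -asin(C1*exp(-4*x))/4 + pi/4
 f(x) = asin(C1*exp(-4*x))/4


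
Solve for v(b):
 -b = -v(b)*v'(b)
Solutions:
 v(b) = -sqrt(C1 + b^2)
 v(b) = sqrt(C1 + b^2)


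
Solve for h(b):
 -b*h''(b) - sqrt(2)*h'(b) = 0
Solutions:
 h(b) = C1 + C2*b^(1 - sqrt(2))


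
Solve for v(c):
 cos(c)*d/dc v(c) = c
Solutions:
 v(c) = C1 + Integral(c/cos(c), c)


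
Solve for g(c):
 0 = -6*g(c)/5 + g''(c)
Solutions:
 g(c) = C1*exp(-sqrt(30)*c/5) + C2*exp(sqrt(30)*c/5)


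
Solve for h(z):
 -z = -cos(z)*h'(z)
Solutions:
 h(z) = C1 + Integral(z/cos(z), z)


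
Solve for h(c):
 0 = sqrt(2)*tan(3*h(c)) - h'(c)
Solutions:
 h(c) = -asin(C1*exp(3*sqrt(2)*c))/3 + pi/3
 h(c) = asin(C1*exp(3*sqrt(2)*c))/3


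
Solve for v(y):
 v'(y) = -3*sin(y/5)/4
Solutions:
 v(y) = C1 + 15*cos(y/5)/4


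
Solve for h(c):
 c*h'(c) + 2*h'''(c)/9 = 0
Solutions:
 h(c) = C1 + Integral(C2*airyai(-6^(2/3)*c/2) + C3*airybi(-6^(2/3)*c/2), c)


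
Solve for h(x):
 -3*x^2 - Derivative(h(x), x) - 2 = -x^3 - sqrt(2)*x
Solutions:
 h(x) = C1 + x^4/4 - x^3 + sqrt(2)*x^2/2 - 2*x


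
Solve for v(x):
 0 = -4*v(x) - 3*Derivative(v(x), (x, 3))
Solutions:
 v(x) = C3*exp(-6^(2/3)*x/3) + (C1*sin(2^(2/3)*3^(1/6)*x/2) + C2*cos(2^(2/3)*3^(1/6)*x/2))*exp(6^(2/3)*x/6)


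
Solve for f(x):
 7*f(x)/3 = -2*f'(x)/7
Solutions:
 f(x) = C1*exp(-49*x/6)


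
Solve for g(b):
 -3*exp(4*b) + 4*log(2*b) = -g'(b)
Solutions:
 g(b) = C1 - 4*b*log(b) + 4*b*(1 - log(2)) + 3*exp(4*b)/4


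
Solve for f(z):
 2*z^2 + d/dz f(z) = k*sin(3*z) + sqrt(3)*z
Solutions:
 f(z) = C1 - k*cos(3*z)/3 - 2*z^3/3 + sqrt(3)*z^2/2


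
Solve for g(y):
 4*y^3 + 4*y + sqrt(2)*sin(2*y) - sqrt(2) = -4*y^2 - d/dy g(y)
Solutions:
 g(y) = C1 - y^4 - 4*y^3/3 - 2*y^2 + sqrt(2)*y + sqrt(2)*cos(2*y)/2


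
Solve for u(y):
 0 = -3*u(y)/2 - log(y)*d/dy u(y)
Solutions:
 u(y) = C1*exp(-3*li(y)/2)


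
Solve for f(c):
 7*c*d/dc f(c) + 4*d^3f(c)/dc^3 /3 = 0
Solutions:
 f(c) = C1 + Integral(C2*airyai(-42^(1/3)*c/2) + C3*airybi(-42^(1/3)*c/2), c)


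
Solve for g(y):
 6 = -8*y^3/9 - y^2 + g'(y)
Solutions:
 g(y) = C1 + 2*y^4/9 + y^3/3 + 6*y


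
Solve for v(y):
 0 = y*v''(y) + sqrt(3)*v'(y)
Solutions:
 v(y) = C1 + C2*y^(1 - sqrt(3))


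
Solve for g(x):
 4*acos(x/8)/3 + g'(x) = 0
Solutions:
 g(x) = C1 - 4*x*acos(x/8)/3 + 4*sqrt(64 - x^2)/3


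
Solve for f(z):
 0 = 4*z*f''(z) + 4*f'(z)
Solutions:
 f(z) = C1 + C2*log(z)


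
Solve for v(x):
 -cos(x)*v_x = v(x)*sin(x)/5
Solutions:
 v(x) = C1*cos(x)^(1/5)


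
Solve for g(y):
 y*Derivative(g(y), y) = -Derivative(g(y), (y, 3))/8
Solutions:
 g(y) = C1 + Integral(C2*airyai(-2*y) + C3*airybi(-2*y), y)


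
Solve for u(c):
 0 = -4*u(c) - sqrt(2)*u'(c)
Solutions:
 u(c) = C1*exp(-2*sqrt(2)*c)


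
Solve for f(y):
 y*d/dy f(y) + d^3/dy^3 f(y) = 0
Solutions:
 f(y) = C1 + Integral(C2*airyai(-y) + C3*airybi(-y), y)


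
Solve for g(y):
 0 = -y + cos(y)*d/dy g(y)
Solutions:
 g(y) = C1 + Integral(y/cos(y), y)


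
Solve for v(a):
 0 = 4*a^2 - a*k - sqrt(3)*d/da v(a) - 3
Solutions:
 v(a) = C1 + 4*sqrt(3)*a^3/9 - sqrt(3)*a^2*k/6 - sqrt(3)*a


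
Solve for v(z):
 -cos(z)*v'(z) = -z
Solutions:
 v(z) = C1 + Integral(z/cos(z), z)


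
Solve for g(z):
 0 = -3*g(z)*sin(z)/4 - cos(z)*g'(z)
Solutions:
 g(z) = C1*cos(z)^(3/4)


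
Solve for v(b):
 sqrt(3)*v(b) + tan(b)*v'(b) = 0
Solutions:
 v(b) = C1/sin(b)^(sqrt(3))


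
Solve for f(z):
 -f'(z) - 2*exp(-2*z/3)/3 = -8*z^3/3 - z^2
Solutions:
 f(z) = C1 + 2*z^4/3 + z^3/3 + exp(-2*z/3)


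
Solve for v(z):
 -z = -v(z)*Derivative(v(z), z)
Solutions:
 v(z) = -sqrt(C1 + z^2)
 v(z) = sqrt(C1 + z^2)


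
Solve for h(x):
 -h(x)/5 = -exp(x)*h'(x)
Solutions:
 h(x) = C1*exp(-exp(-x)/5)


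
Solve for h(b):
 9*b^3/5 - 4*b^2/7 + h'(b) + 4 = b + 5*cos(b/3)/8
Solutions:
 h(b) = C1 - 9*b^4/20 + 4*b^3/21 + b^2/2 - 4*b + 15*sin(b/3)/8


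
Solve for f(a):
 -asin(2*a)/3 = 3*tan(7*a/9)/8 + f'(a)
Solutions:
 f(a) = C1 - a*asin(2*a)/3 - sqrt(1 - 4*a^2)/6 + 27*log(cos(7*a/9))/56


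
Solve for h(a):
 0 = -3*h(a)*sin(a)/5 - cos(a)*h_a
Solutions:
 h(a) = C1*cos(a)^(3/5)


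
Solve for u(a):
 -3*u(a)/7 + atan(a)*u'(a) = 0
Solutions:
 u(a) = C1*exp(3*Integral(1/atan(a), a)/7)


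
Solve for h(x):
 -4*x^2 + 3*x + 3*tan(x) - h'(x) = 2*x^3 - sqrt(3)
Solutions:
 h(x) = C1 - x^4/2 - 4*x^3/3 + 3*x^2/2 + sqrt(3)*x - 3*log(cos(x))


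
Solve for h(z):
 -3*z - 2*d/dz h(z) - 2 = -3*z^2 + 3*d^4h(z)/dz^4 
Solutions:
 h(z) = C1 + C4*exp(-2^(1/3)*3^(2/3)*z/3) + z^3/2 - 3*z^2/4 - z + (C2*sin(2^(1/3)*3^(1/6)*z/2) + C3*cos(2^(1/3)*3^(1/6)*z/2))*exp(2^(1/3)*3^(2/3)*z/6)


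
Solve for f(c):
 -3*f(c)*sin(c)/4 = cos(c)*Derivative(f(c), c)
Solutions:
 f(c) = C1*cos(c)^(3/4)


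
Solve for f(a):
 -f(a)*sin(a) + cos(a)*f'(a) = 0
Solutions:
 f(a) = C1/cos(a)


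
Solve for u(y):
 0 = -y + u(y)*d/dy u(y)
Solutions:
 u(y) = -sqrt(C1 + y^2)
 u(y) = sqrt(C1 + y^2)


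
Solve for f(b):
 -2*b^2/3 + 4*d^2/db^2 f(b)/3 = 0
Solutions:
 f(b) = C1 + C2*b + b^4/24


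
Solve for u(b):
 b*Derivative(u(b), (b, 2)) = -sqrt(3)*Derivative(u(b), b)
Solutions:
 u(b) = C1 + C2*b^(1 - sqrt(3))


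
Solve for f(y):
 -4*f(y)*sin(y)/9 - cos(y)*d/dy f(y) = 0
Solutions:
 f(y) = C1*cos(y)^(4/9)


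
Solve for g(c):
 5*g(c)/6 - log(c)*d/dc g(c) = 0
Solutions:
 g(c) = C1*exp(5*li(c)/6)


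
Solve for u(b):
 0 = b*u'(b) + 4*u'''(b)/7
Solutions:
 u(b) = C1 + Integral(C2*airyai(-14^(1/3)*b/2) + C3*airybi(-14^(1/3)*b/2), b)


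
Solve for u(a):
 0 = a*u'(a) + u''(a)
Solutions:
 u(a) = C1 + C2*erf(sqrt(2)*a/2)


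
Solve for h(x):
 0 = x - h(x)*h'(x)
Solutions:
 h(x) = -sqrt(C1 + x^2)
 h(x) = sqrt(C1 + x^2)


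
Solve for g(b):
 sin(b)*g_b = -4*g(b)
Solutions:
 g(b) = C1*(cos(b)^2 + 2*cos(b) + 1)/(cos(b)^2 - 2*cos(b) + 1)


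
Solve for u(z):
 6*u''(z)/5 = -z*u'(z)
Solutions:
 u(z) = C1 + C2*erf(sqrt(15)*z/6)


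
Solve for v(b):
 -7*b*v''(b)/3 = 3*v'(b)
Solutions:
 v(b) = C1 + C2/b^(2/7)


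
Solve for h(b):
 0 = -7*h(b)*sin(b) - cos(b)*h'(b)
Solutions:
 h(b) = C1*cos(b)^7


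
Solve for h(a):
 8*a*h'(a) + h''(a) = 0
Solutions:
 h(a) = C1 + C2*erf(2*a)


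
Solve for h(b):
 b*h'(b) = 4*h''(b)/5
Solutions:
 h(b) = C1 + C2*erfi(sqrt(10)*b/4)


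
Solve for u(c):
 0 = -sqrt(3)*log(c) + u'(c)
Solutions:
 u(c) = C1 + sqrt(3)*c*log(c) - sqrt(3)*c


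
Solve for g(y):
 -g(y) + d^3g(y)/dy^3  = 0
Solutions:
 g(y) = C3*exp(y) + (C1*sin(sqrt(3)*y/2) + C2*cos(sqrt(3)*y/2))*exp(-y/2)


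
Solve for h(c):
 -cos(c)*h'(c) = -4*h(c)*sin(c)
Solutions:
 h(c) = C1/cos(c)^4


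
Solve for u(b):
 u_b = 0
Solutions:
 u(b) = C1


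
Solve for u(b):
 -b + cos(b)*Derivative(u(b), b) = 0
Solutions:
 u(b) = C1 + Integral(b/cos(b), b)


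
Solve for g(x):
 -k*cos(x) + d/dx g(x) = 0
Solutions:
 g(x) = C1 + k*sin(x)


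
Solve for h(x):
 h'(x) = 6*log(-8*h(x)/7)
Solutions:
 -Integral(1/(log(-_y) - log(7) + 3*log(2)), (_y, h(x)))/6 = C1 - x


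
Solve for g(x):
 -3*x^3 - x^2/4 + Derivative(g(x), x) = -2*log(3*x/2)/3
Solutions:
 g(x) = C1 + 3*x^4/4 + x^3/12 - 2*x*log(x)/3 - 2*x*log(3)/3 + 2*x*log(2)/3 + 2*x/3


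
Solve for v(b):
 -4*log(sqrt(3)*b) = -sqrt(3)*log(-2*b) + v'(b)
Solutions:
 v(b) = C1 - b*(4 - sqrt(3))*log(b) + b*(-2*log(3) - sqrt(3) + sqrt(3)*log(2) + 4 + sqrt(3)*I*pi)


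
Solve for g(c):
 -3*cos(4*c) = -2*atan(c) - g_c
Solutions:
 g(c) = C1 - 2*c*atan(c) + log(c^2 + 1) + 3*sin(4*c)/4


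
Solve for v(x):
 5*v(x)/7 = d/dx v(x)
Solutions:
 v(x) = C1*exp(5*x/7)


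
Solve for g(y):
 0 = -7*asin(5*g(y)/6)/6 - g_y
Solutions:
 Integral(1/asin(5*_y/6), (_y, g(y))) = C1 - 7*y/6


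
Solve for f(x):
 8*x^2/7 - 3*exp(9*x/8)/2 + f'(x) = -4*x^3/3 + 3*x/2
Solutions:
 f(x) = C1 - x^4/3 - 8*x^3/21 + 3*x^2/4 + 4*exp(9*x/8)/3


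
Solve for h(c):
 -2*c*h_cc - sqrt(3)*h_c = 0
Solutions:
 h(c) = C1 + C2*c^(1 - sqrt(3)/2)


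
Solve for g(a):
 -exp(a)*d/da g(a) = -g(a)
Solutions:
 g(a) = C1*exp(-exp(-a))


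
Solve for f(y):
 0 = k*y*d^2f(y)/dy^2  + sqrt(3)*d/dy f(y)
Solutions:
 f(y) = C1 + y^(((re(k) - sqrt(3))*re(k) + im(k)^2)/(re(k)^2 + im(k)^2))*(C2*sin(sqrt(3)*log(y)*Abs(im(k))/(re(k)^2 + im(k)^2)) + C3*cos(sqrt(3)*log(y)*im(k)/(re(k)^2 + im(k)^2)))


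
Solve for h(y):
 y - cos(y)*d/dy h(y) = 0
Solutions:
 h(y) = C1 + Integral(y/cos(y), y)


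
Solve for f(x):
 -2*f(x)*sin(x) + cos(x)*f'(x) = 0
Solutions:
 f(x) = C1/cos(x)^2


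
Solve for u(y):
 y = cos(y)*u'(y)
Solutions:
 u(y) = C1 + Integral(y/cos(y), y)


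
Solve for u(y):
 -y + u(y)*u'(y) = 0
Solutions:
 u(y) = -sqrt(C1 + y^2)
 u(y) = sqrt(C1 + y^2)


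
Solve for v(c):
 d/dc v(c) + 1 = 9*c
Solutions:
 v(c) = C1 + 9*c^2/2 - c


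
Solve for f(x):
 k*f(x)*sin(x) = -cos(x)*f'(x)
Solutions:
 f(x) = C1*exp(k*log(cos(x)))


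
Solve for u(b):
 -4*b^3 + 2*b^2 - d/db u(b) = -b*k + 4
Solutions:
 u(b) = C1 - b^4 + 2*b^3/3 + b^2*k/2 - 4*b


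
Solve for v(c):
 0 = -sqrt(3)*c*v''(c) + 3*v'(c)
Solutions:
 v(c) = C1 + C2*c^(1 + sqrt(3))


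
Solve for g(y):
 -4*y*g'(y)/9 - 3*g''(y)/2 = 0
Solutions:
 g(y) = C1 + C2*erf(2*sqrt(3)*y/9)


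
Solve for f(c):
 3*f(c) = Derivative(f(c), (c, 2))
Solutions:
 f(c) = C1*exp(-sqrt(3)*c) + C2*exp(sqrt(3)*c)


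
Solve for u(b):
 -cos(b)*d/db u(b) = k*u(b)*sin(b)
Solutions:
 u(b) = C1*exp(k*log(cos(b)))


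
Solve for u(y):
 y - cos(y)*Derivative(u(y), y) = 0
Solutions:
 u(y) = C1 + Integral(y/cos(y), y)


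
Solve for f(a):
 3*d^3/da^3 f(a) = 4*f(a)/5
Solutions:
 f(a) = C3*exp(30^(2/3)*a/15) + (C1*sin(10^(2/3)*3^(1/6)*a/10) + C2*cos(10^(2/3)*3^(1/6)*a/10))*exp(-30^(2/3)*a/30)


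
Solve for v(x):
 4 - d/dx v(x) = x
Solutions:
 v(x) = C1 - x^2/2 + 4*x


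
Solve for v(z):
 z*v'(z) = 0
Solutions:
 v(z) = C1


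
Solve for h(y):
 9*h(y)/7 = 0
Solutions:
 h(y) = 0


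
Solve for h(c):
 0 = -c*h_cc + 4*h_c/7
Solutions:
 h(c) = C1 + C2*c^(11/7)


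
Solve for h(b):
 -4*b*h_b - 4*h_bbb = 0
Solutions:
 h(b) = C1 + Integral(C2*airyai(-b) + C3*airybi(-b), b)


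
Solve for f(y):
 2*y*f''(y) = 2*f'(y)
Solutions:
 f(y) = C1 + C2*y^2


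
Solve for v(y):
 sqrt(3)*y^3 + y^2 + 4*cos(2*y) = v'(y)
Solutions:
 v(y) = C1 + sqrt(3)*y^4/4 + y^3/3 + 2*sin(2*y)


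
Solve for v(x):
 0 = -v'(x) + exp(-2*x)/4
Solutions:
 v(x) = C1 - exp(-2*x)/8


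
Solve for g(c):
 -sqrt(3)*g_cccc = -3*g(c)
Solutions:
 g(c) = C1*exp(-3^(1/8)*c) + C2*exp(3^(1/8)*c) + C3*sin(3^(1/8)*c) + C4*cos(3^(1/8)*c)


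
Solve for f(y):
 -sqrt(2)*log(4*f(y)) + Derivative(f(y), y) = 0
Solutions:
 -sqrt(2)*Integral(1/(log(_y) + 2*log(2)), (_y, f(y)))/2 = C1 - y


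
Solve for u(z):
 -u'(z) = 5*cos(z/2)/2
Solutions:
 u(z) = C1 - 5*sin(z/2)


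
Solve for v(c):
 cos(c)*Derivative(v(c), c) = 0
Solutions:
 v(c) = C1


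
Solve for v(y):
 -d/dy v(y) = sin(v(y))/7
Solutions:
 y/7 + log(cos(v(y)) - 1)/2 - log(cos(v(y)) + 1)/2 = C1


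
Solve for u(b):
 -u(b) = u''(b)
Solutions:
 u(b) = C1*sin(b) + C2*cos(b)


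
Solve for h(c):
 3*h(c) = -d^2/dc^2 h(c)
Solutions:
 h(c) = C1*sin(sqrt(3)*c) + C2*cos(sqrt(3)*c)


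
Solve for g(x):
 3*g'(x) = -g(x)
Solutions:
 g(x) = C1*exp(-x/3)


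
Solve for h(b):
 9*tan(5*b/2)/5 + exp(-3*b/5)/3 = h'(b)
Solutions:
 h(b) = C1 + 9*log(tan(5*b/2)^2 + 1)/25 - 5*exp(-3*b/5)/9


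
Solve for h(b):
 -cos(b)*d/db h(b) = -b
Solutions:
 h(b) = C1 + Integral(b/cos(b), b)


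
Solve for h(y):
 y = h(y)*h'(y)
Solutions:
 h(y) = -sqrt(C1 + y^2)
 h(y) = sqrt(C1 + y^2)


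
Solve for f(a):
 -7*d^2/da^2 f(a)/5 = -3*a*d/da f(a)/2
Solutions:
 f(a) = C1 + C2*erfi(sqrt(105)*a/14)


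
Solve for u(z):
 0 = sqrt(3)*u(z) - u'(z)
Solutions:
 u(z) = C1*exp(sqrt(3)*z)


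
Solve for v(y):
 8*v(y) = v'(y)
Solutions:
 v(y) = C1*exp(8*y)


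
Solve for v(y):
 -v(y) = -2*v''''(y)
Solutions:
 v(y) = C1*exp(-2^(3/4)*y/2) + C2*exp(2^(3/4)*y/2) + C3*sin(2^(3/4)*y/2) + C4*cos(2^(3/4)*y/2)


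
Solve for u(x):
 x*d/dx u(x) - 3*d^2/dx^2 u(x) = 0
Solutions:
 u(x) = C1 + C2*erfi(sqrt(6)*x/6)


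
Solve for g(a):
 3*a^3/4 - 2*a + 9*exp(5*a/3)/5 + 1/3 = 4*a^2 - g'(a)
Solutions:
 g(a) = C1 - 3*a^4/16 + 4*a^3/3 + a^2 - a/3 - 27*exp(5*a/3)/25


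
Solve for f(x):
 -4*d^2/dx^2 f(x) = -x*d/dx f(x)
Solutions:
 f(x) = C1 + C2*erfi(sqrt(2)*x/4)


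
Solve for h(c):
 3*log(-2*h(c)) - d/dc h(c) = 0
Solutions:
 -Integral(1/(log(-_y) + log(2)), (_y, h(c)))/3 = C1 - c


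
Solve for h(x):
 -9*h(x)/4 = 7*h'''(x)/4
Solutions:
 h(x) = C3*exp(-21^(2/3)*x/7) + (C1*sin(3*3^(1/6)*7^(2/3)*x/14) + C2*cos(3*3^(1/6)*7^(2/3)*x/14))*exp(21^(2/3)*x/14)


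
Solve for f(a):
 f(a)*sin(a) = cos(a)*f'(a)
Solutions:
 f(a) = C1/cos(a)


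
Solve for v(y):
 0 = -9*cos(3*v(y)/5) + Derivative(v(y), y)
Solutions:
 -9*y - 5*log(sin(3*v(y)/5) - 1)/6 + 5*log(sin(3*v(y)/5) + 1)/6 = C1


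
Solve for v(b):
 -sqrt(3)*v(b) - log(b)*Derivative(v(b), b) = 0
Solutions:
 v(b) = C1*exp(-sqrt(3)*li(b))


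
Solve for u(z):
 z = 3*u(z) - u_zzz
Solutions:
 u(z) = C3*exp(3^(1/3)*z) + z/3 + (C1*sin(3^(5/6)*z/2) + C2*cos(3^(5/6)*z/2))*exp(-3^(1/3)*z/2)


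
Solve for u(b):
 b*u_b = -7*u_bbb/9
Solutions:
 u(b) = C1 + Integral(C2*airyai(-21^(2/3)*b/7) + C3*airybi(-21^(2/3)*b/7), b)


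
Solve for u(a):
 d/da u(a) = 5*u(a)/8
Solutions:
 u(a) = C1*exp(5*a/8)


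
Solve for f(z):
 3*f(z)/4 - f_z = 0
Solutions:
 f(z) = C1*exp(3*z/4)


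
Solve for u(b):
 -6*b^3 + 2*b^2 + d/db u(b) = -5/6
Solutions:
 u(b) = C1 + 3*b^4/2 - 2*b^3/3 - 5*b/6


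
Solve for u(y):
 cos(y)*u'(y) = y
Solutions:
 u(y) = C1 + Integral(y/cos(y), y)


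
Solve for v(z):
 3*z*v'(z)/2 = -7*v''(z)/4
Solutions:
 v(z) = C1 + C2*erf(sqrt(21)*z/7)


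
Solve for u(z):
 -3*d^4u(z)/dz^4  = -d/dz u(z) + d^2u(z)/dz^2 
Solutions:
 u(z) = C1 + C2*exp(-2^(1/3)*z*(-2/(9 + sqrt(85))^(1/3) + 2^(1/3)*(9 + sqrt(85))^(1/3))/12)*sin(2^(1/3)*sqrt(3)*z*(2/(9 + sqrt(85))^(1/3) + 2^(1/3)*(9 + sqrt(85))^(1/3))/12) + C3*exp(-2^(1/3)*z*(-2/(9 + sqrt(85))^(1/3) + 2^(1/3)*(9 + sqrt(85))^(1/3))/12)*cos(2^(1/3)*sqrt(3)*z*(2/(9 + sqrt(85))^(1/3) + 2^(1/3)*(9 + sqrt(85))^(1/3))/12) + C4*exp(2^(1/3)*z*(-2/(9 + sqrt(85))^(1/3) + 2^(1/3)*(9 + sqrt(85))^(1/3))/6)


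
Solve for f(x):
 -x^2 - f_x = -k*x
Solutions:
 f(x) = C1 + k*x^2/2 - x^3/3


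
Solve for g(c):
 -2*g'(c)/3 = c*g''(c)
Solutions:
 g(c) = C1 + C2*c^(1/3)


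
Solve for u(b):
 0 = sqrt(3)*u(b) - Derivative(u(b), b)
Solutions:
 u(b) = C1*exp(sqrt(3)*b)


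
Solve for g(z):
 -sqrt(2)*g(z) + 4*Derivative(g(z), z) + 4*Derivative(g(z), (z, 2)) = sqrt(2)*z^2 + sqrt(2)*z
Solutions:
 g(z) = C1*exp(z*(-1 + sqrt(1 + sqrt(2)))/2) + C2*exp(-z*(1 + sqrt(1 + sqrt(2)))/2) - z^2 - 4*sqrt(2)*z - z - 16 - 6*sqrt(2)


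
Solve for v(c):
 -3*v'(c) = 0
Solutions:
 v(c) = C1


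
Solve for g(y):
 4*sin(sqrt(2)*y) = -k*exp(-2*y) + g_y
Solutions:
 g(y) = C1 - k*exp(-2*y)/2 - 2*sqrt(2)*cos(sqrt(2)*y)


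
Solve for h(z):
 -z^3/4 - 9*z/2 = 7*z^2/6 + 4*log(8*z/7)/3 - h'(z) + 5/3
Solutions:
 h(z) = C1 + z^4/16 + 7*z^3/18 + 9*z^2/4 + 4*z*log(z)/3 - 4*z*log(7)/3 + z/3 + 4*z*log(2)


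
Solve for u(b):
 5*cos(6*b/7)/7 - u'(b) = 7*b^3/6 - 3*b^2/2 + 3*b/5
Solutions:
 u(b) = C1 - 7*b^4/24 + b^3/2 - 3*b^2/10 + 5*sin(6*b/7)/6


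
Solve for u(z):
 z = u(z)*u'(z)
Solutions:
 u(z) = -sqrt(C1 + z^2)
 u(z) = sqrt(C1 + z^2)


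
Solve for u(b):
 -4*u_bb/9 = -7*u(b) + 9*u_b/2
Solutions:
 u(b) = C1*exp(3*b*(-27 + sqrt(1177))/16) + C2*exp(-3*b*(27 + sqrt(1177))/16)


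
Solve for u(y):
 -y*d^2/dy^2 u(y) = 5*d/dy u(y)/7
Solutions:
 u(y) = C1 + C2*y^(2/7)


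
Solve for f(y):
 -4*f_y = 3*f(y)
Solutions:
 f(y) = C1*exp(-3*y/4)


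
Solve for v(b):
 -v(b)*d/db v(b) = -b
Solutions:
 v(b) = -sqrt(C1 + b^2)
 v(b) = sqrt(C1 + b^2)


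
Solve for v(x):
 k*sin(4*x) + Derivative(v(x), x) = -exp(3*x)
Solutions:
 v(x) = C1 + k*cos(4*x)/4 - exp(3*x)/3


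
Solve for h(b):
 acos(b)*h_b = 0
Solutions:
 h(b) = C1


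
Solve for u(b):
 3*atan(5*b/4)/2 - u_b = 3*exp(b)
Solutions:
 u(b) = C1 + 3*b*atan(5*b/4)/2 - 3*exp(b) - 3*log(25*b^2 + 16)/5


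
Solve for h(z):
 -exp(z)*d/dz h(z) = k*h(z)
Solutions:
 h(z) = C1*exp(k*exp(-z))


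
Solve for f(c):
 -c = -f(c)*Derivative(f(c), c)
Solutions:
 f(c) = -sqrt(C1 + c^2)
 f(c) = sqrt(C1 + c^2)


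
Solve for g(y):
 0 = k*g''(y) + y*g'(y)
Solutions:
 g(y) = C1 + C2*sqrt(k)*erf(sqrt(2)*y*sqrt(1/k)/2)


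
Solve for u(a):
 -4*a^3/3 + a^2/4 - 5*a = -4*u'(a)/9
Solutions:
 u(a) = C1 + 3*a^4/4 - 3*a^3/16 + 45*a^2/8


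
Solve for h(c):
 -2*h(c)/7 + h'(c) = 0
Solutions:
 h(c) = C1*exp(2*c/7)


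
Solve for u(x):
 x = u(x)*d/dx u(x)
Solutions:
 u(x) = -sqrt(C1 + x^2)
 u(x) = sqrt(C1 + x^2)


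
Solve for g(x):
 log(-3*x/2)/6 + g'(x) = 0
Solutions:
 g(x) = C1 - x*log(-x)/6 + x*(-log(3) + log(2) + 1)/6


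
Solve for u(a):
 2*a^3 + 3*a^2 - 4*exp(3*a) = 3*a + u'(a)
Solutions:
 u(a) = C1 + a^4/2 + a^3 - 3*a^2/2 - 4*exp(3*a)/3


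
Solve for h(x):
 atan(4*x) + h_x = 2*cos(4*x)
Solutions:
 h(x) = C1 - x*atan(4*x) + log(16*x^2 + 1)/8 + sin(4*x)/2


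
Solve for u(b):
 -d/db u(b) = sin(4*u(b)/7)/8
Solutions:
 b/8 + 7*log(cos(4*u(b)/7) - 1)/8 - 7*log(cos(4*u(b)/7) + 1)/8 = C1


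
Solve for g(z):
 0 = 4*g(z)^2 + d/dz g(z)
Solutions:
 g(z) = 1/(C1 + 4*z)


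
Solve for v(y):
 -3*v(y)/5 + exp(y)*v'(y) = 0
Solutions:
 v(y) = C1*exp(-3*exp(-y)/5)


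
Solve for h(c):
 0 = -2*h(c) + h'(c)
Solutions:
 h(c) = C1*exp(2*c)


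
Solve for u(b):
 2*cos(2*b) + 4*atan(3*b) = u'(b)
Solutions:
 u(b) = C1 + 4*b*atan(3*b) - 2*log(9*b^2 + 1)/3 + sin(2*b)


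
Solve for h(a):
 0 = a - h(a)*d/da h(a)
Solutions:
 h(a) = -sqrt(C1 + a^2)
 h(a) = sqrt(C1 + a^2)


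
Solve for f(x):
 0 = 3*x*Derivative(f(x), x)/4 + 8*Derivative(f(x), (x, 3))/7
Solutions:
 f(x) = C1 + Integral(C2*airyai(-42^(1/3)*x/4) + C3*airybi(-42^(1/3)*x/4), x)


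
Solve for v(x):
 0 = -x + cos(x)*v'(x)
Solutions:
 v(x) = C1 + Integral(x/cos(x), x)


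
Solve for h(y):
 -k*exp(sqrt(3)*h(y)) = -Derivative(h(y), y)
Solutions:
 h(y) = sqrt(3)*(2*log(-1/(C1 + k*y)) - log(3))/6


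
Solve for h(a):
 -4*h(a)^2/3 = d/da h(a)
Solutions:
 h(a) = 3/(C1 + 4*a)


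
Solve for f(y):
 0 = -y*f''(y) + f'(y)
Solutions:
 f(y) = C1 + C2*y^2


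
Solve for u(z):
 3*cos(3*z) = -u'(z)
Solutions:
 u(z) = C1 - sin(3*z)


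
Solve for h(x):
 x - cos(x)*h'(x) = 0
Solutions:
 h(x) = C1 + Integral(x/cos(x), x)


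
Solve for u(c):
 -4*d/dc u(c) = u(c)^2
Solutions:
 u(c) = 4/(C1 + c)


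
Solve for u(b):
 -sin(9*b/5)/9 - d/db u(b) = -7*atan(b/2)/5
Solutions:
 u(b) = C1 + 7*b*atan(b/2)/5 - 7*log(b^2 + 4)/5 + 5*cos(9*b/5)/81


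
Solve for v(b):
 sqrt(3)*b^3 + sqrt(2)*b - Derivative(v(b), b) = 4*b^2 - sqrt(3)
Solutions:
 v(b) = C1 + sqrt(3)*b^4/4 - 4*b^3/3 + sqrt(2)*b^2/2 + sqrt(3)*b


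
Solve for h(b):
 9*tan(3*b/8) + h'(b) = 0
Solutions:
 h(b) = C1 + 24*log(cos(3*b/8))


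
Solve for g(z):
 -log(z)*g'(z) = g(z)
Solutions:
 g(z) = C1*exp(-li(z))


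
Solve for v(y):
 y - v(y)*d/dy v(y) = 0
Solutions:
 v(y) = -sqrt(C1 + y^2)
 v(y) = sqrt(C1 + y^2)


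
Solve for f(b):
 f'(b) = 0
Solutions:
 f(b) = C1


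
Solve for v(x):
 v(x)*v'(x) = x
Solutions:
 v(x) = -sqrt(C1 + x^2)
 v(x) = sqrt(C1 + x^2)


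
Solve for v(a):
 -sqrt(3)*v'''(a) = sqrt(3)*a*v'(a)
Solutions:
 v(a) = C1 + Integral(C2*airyai(-a) + C3*airybi(-a), a)


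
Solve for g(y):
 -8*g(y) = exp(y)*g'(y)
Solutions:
 g(y) = C1*exp(8*exp(-y))


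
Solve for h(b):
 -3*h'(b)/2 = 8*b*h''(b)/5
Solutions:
 h(b) = C1 + C2*b^(1/16)


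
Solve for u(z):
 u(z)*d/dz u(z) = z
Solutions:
 u(z) = -sqrt(C1 + z^2)
 u(z) = sqrt(C1 + z^2)


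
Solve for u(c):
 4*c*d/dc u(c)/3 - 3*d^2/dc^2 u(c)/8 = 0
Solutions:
 u(c) = C1 + C2*erfi(4*c/3)


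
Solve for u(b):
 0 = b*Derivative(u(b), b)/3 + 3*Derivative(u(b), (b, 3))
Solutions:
 u(b) = C1 + Integral(C2*airyai(-3^(1/3)*b/3) + C3*airybi(-3^(1/3)*b/3), b)


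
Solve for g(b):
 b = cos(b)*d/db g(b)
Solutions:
 g(b) = C1 + Integral(b/cos(b), b)


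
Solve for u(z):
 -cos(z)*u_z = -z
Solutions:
 u(z) = C1 + Integral(z/cos(z), z)


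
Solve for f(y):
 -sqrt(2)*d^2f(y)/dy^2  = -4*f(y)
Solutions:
 f(y) = C1*exp(-2^(3/4)*y) + C2*exp(2^(3/4)*y)


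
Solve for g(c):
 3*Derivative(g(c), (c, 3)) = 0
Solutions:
 g(c) = C1 + C2*c + C3*c^2


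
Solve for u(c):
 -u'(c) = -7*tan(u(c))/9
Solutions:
 u(c) = pi - asin(C1*exp(7*c/9))
 u(c) = asin(C1*exp(7*c/9))


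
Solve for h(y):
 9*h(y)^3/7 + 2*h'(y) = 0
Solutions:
 h(y) = -sqrt(7)*sqrt(-1/(C1 - 9*y))
 h(y) = sqrt(7)*sqrt(-1/(C1 - 9*y))


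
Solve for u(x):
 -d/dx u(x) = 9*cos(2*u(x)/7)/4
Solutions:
 9*x/4 - 7*log(sin(2*u(x)/7) - 1)/4 + 7*log(sin(2*u(x)/7) + 1)/4 = C1


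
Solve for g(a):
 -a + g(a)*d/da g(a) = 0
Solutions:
 g(a) = -sqrt(C1 + a^2)
 g(a) = sqrt(C1 + a^2)


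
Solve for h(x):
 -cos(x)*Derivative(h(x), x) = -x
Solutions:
 h(x) = C1 + Integral(x/cos(x), x)


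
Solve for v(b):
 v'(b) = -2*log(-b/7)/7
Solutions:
 v(b) = C1 - 2*b*log(-b)/7 + 2*b*(1 + log(7))/7


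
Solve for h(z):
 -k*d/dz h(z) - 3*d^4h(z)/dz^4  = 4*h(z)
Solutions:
 h(z) = C1*exp(2^(2/3)*sqrt(3)*z*(-sqrt(2^(1/3)*(3*k^2 + sqrt(9*k^4 - 16384))^(1/3) + 32/(3*k^2 + sqrt(9*k^4 - 16384))^(1/3)) + sqrt(4*sqrt(3)*k/sqrt(2^(1/3)*(3*k^2 + sqrt(9*k^4 - 16384))^(1/3) + 32/(3*k^2 + sqrt(9*k^4 - 16384))^(1/3)) - 2^(1/3)*(3*k^2 + sqrt(9*k^4 - 16384))^(1/3) - 32/(3*k^2 + sqrt(9*k^4 - 16384))^(1/3)))/12) + C2*exp(2^(2/3)*sqrt(3)*z*(sqrt(2^(1/3)*(3*k^2 + sqrt(9*k^4 - 16384))^(1/3) + 32/(3*k^2 + sqrt(9*k^4 - 16384))^(1/3)) - sqrt(-4*sqrt(3)*k/sqrt(2^(1/3)*(3*k^2 + sqrt(9*k^4 - 16384))^(1/3) + 32/(3*k^2 + sqrt(9*k^4 - 16384))^(1/3)) - 2^(1/3)*(3*k^2 + sqrt(9*k^4 - 16384))^(1/3) - 32/(3*k^2 + sqrt(9*k^4 - 16384))^(1/3)))/12) + C3*exp(2^(2/3)*sqrt(3)*z*(sqrt(2^(1/3)*(3*k^2 + sqrt(9*k^4 - 16384))^(1/3) + 32/(3*k^2 + sqrt(9*k^4 - 16384))^(1/3)) + sqrt(-4*sqrt(3)*k/sqrt(2^(1/3)*(3*k^2 + sqrt(9*k^4 - 16384))^(1/3) + 32/(3*k^2 + sqrt(9*k^4 - 16384))^(1/3)) - 2^(1/3)*(3*k^2 + sqrt(9*k^4 - 16384))^(1/3) - 32/(3*k^2 + sqrt(9*k^4 - 16384))^(1/3)))/12) + C4*exp(-2^(2/3)*sqrt(3)*z*(sqrt(2^(1/3)*(3*k^2 + sqrt(9*k^4 - 16384))^(1/3) + 32/(3*k^2 + sqrt(9*k^4 - 16384))^(1/3)) + sqrt(4*sqrt(3)*k/sqrt(2^(1/3)*(3*k^2 + sqrt(9*k^4 - 16384))^(1/3) + 32/(3*k^2 + sqrt(9*k^4 - 16384))^(1/3)) - 2^(1/3)*(3*k^2 + sqrt(9*k^4 - 16384))^(1/3) - 32/(3*k^2 + sqrt(9*k^4 - 16384))^(1/3)))/12)


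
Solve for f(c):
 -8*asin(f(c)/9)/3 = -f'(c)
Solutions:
 Integral(1/asin(_y/9), (_y, f(c))) = C1 + 8*c/3


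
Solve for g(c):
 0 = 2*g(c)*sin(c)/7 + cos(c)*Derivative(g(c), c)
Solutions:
 g(c) = C1*cos(c)^(2/7)


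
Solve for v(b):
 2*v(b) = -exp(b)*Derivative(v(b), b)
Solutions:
 v(b) = C1*exp(2*exp(-b))


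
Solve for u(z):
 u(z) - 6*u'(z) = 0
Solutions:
 u(z) = C1*exp(z/6)


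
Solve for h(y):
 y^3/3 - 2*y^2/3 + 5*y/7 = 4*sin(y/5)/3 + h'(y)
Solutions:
 h(y) = C1 + y^4/12 - 2*y^3/9 + 5*y^2/14 + 20*cos(y/5)/3


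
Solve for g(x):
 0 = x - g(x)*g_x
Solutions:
 g(x) = -sqrt(C1 + x^2)
 g(x) = sqrt(C1 + x^2)


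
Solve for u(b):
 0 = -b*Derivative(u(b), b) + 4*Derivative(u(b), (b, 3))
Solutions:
 u(b) = C1 + Integral(C2*airyai(2^(1/3)*b/2) + C3*airybi(2^(1/3)*b/2), b)


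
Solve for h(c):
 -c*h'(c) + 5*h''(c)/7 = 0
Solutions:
 h(c) = C1 + C2*erfi(sqrt(70)*c/10)


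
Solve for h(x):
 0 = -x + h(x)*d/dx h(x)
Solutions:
 h(x) = -sqrt(C1 + x^2)
 h(x) = sqrt(C1 + x^2)


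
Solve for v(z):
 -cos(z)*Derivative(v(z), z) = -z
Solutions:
 v(z) = C1 + Integral(z/cos(z), z)


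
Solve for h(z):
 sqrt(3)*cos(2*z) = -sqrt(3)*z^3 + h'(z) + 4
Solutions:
 h(z) = C1 + sqrt(3)*z^4/4 - 4*z + sqrt(3)*sin(2*z)/2


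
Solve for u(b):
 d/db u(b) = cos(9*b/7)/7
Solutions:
 u(b) = C1 + sin(9*b/7)/9


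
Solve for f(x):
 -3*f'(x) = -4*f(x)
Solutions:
 f(x) = C1*exp(4*x/3)


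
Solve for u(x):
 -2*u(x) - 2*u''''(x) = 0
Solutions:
 u(x) = (C1*sin(sqrt(2)*x/2) + C2*cos(sqrt(2)*x/2))*exp(-sqrt(2)*x/2) + (C3*sin(sqrt(2)*x/2) + C4*cos(sqrt(2)*x/2))*exp(sqrt(2)*x/2)


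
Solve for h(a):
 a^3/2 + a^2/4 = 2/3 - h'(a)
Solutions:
 h(a) = C1 - a^4/8 - a^3/12 + 2*a/3


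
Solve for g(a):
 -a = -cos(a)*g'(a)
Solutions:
 g(a) = C1 + Integral(a/cos(a), a)


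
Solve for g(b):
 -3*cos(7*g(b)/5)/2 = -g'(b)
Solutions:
 -3*b/2 - 5*log(sin(7*g(b)/5) - 1)/14 + 5*log(sin(7*g(b)/5) + 1)/14 = C1


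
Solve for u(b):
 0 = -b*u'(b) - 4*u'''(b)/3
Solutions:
 u(b) = C1 + Integral(C2*airyai(-6^(1/3)*b/2) + C3*airybi(-6^(1/3)*b/2), b)


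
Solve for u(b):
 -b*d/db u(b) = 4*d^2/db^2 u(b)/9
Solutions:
 u(b) = C1 + C2*erf(3*sqrt(2)*b/4)


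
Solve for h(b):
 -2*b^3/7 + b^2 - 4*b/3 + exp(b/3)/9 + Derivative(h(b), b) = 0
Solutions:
 h(b) = C1 + b^4/14 - b^3/3 + 2*b^2/3 - exp(b/3)/3


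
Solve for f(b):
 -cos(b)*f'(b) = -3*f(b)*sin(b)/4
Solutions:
 f(b) = C1/cos(b)^(3/4)


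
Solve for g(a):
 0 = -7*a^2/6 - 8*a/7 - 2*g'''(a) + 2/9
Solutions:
 g(a) = C1 + C2*a + C3*a^2 - 7*a^5/720 - a^4/42 + a^3/54


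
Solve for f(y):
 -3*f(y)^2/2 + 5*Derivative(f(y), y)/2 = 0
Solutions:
 f(y) = -5/(C1 + 3*y)


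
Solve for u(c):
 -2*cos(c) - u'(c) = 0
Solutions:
 u(c) = C1 - 2*sin(c)


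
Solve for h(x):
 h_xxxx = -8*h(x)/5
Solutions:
 h(x) = (C1*sin(2^(1/4)*5^(3/4)*x/5) + C2*cos(2^(1/4)*5^(3/4)*x/5))*exp(-2^(1/4)*5^(3/4)*x/5) + (C3*sin(2^(1/4)*5^(3/4)*x/5) + C4*cos(2^(1/4)*5^(3/4)*x/5))*exp(2^(1/4)*5^(3/4)*x/5)


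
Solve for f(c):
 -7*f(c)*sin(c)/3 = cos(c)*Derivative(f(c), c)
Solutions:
 f(c) = C1*cos(c)^(7/3)


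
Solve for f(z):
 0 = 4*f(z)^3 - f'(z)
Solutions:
 f(z) = -sqrt(2)*sqrt(-1/(C1 + 4*z))/2
 f(z) = sqrt(2)*sqrt(-1/(C1 + 4*z))/2


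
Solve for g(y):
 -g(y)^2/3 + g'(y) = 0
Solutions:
 g(y) = -3/(C1 + y)


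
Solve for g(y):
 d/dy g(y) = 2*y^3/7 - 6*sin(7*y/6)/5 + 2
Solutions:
 g(y) = C1 + y^4/14 + 2*y + 36*cos(7*y/6)/35


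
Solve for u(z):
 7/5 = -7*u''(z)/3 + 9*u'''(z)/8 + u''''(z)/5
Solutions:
 u(z) = C1 + C2*z + C3*exp(z*(-135 + sqrt(45105))/48) + C4*exp(-z*(135 + sqrt(45105))/48) - 3*z^2/10


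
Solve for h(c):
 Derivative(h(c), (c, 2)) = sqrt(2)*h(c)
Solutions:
 h(c) = C1*exp(-2^(1/4)*c) + C2*exp(2^(1/4)*c)


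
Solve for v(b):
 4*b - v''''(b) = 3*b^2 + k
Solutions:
 v(b) = C1 + C2*b + C3*b^2 + C4*b^3 - b^6/120 + b^5/30 - b^4*k/24


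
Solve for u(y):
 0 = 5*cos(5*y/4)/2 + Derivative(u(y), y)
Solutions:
 u(y) = C1 - 2*sin(5*y/4)


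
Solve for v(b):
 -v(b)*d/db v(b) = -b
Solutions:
 v(b) = -sqrt(C1 + b^2)
 v(b) = sqrt(C1 + b^2)


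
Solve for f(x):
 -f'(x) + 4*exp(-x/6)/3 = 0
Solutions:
 f(x) = C1 - 8*exp(-x/6)


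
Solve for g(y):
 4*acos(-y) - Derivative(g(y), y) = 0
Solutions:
 g(y) = C1 + 4*y*acos(-y) + 4*sqrt(1 - y^2)


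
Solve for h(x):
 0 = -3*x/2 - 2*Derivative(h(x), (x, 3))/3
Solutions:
 h(x) = C1 + C2*x + C3*x^2 - 3*x^4/32


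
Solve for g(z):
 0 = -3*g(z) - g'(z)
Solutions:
 g(z) = C1*exp(-3*z)


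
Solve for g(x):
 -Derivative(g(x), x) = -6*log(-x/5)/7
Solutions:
 g(x) = C1 + 6*x*log(-x)/7 + 6*x*(-log(5) - 1)/7


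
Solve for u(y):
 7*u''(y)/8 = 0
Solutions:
 u(y) = C1 + C2*y


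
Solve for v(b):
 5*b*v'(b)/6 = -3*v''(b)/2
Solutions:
 v(b) = C1 + C2*erf(sqrt(10)*b/6)


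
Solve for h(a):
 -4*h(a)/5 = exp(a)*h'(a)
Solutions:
 h(a) = C1*exp(4*exp(-a)/5)


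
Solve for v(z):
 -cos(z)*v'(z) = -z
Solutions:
 v(z) = C1 + Integral(z/cos(z), z)


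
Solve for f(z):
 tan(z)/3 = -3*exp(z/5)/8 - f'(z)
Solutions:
 f(z) = C1 - 15*exp(z/5)/8 + log(cos(z))/3


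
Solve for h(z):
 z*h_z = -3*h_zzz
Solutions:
 h(z) = C1 + Integral(C2*airyai(-3^(2/3)*z/3) + C3*airybi(-3^(2/3)*z/3), z)


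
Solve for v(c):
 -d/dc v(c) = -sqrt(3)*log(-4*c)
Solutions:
 v(c) = C1 + sqrt(3)*c*log(-c) + sqrt(3)*c*(-1 + 2*log(2))


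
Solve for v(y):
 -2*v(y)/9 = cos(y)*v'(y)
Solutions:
 v(y) = C1*(sin(y) - 1)^(1/9)/(sin(y) + 1)^(1/9)


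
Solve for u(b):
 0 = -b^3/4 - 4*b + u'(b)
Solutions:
 u(b) = C1 + b^4/16 + 2*b^2


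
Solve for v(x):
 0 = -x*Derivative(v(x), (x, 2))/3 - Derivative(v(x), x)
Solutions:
 v(x) = C1 + C2/x^2


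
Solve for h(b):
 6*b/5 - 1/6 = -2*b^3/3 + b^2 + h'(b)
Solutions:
 h(b) = C1 + b^4/6 - b^3/3 + 3*b^2/5 - b/6


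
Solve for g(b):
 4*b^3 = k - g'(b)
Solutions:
 g(b) = C1 - b^4 + b*k


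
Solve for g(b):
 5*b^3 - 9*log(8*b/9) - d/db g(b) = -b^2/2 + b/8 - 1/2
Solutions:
 g(b) = C1 + 5*b^4/4 + b^3/6 - b^2/16 - 9*b*log(b) - 27*b*log(2) + 19*b/2 + 18*b*log(3)


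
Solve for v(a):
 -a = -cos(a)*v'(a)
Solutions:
 v(a) = C1 + Integral(a/cos(a), a)


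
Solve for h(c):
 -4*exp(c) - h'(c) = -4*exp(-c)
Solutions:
 h(c) = C1 - 8*cosh(c)


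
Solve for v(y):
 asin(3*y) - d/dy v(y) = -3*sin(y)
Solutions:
 v(y) = C1 + y*asin(3*y) + sqrt(1 - 9*y^2)/3 - 3*cos(y)


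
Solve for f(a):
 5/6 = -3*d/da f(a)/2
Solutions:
 f(a) = C1 - 5*a/9


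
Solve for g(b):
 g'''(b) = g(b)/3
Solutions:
 g(b) = C3*exp(3^(2/3)*b/3) + (C1*sin(3^(1/6)*b/2) + C2*cos(3^(1/6)*b/2))*exp(-3^(2/3)*b/6)


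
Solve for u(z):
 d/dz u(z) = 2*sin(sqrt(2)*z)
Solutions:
 u(z) = C1 - sqrt(2)*cos(sqrt(2)*z)


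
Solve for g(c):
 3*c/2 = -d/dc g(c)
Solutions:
 g(c) = C1 - 3*c^2/4


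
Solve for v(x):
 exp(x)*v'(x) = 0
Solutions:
 v(x) = C1


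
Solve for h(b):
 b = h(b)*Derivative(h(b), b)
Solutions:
 h(b) = -sqrt(C1 + b^2)
 h(b) = sqrt(C1 + b^2)


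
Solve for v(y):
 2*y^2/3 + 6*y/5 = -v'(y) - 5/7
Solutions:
 v(y) = C1 - 2*y^3/9 - 3*y^2/5 - 5*y/7


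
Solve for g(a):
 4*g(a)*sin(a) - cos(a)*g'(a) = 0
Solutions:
 g(a) = C1/cos(a)^4


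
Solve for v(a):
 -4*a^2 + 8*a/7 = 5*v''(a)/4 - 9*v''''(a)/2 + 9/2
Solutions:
 v(a) = C1 + C2*a + C3*exp(-sqrt(10)*a/6) + C4*exp(sqrt(10)*a/6) - 4*a^4/15 + 16*a^3/105 - 333*a^2/25


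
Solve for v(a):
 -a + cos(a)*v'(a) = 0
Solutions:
 v(a) = C1 + Integral(a/cos(a), a)


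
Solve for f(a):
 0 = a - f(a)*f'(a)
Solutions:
 f(a) = -sqrt(C1 + a^2)
 f(a) = sqrt(C1 + a^2)


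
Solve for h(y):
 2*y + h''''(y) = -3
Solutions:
 h(y) = C1 + C2*y + C3*y^2 + C4*y^3 - y^5/60 - y^4/8


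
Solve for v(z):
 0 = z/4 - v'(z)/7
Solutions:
 v(z) = C1 + 7*z^2/8


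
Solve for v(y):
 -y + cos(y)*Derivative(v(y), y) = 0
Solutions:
 v(y) = C1 + Integral(y/cos(y), y)


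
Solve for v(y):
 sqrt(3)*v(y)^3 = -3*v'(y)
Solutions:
 v(y) = -sqrt(6)*sqrt(-1/(C1 - sqrt(3)*y))/2
 v(y) = sqrt(6)*sqrt(-1/(C1 - sqrt(3)*y))/2


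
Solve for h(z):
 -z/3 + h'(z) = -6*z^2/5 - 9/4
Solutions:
 h(z) = C1 - 2*z^3/5 + z^2/6 - 9*z/4


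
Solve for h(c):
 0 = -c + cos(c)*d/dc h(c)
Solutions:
 h(c) = C1 + Integral(c/cos(c), c)


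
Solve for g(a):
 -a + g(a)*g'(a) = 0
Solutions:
 g(a) = -sqrt(C1 + a^2)
 g(a) = sqrt(C1 + a^2)


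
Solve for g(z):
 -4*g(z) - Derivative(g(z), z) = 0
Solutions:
 g(z) = C1*exp(-4*z)


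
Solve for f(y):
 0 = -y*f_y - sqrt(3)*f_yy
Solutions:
 f(y) = C1 + C2*erf(sqrt(2)*3^(3/4)*y/6)


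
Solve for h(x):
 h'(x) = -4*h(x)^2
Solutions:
 h(x) = 1/(C1 + 4*x)


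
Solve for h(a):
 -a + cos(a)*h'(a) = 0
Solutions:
 h(a) = C1 + Integral(a/cos(a), a)


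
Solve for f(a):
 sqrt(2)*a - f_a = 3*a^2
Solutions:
 f(a) = C1 - a^3 + sqrt(2)*a^2/2


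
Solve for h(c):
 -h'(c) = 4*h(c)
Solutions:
 h(c) = C1*exp(-4*c)


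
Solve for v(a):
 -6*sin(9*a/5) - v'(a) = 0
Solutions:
 v(a) = C1 + 10*cos(9*a/5)/3


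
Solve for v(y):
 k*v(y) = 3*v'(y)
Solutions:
 v(y) = C1*exp(k*y/3)


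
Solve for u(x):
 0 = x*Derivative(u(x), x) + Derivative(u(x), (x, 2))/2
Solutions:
 u(x) = C1 + C2*erf(x)


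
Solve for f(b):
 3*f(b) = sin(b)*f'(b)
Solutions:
 f(b) = C1*(cos(b) - 1)^(3/2)/(cos(b) + 1)^(3/2)


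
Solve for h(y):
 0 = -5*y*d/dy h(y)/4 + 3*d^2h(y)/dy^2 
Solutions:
 h(y) = C1 + C2*erfi(sqrt(30)*y/12)


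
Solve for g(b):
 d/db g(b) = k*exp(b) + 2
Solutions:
 g(b) = C1 + 2*b + k*exp(b)


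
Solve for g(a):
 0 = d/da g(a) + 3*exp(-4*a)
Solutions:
 g(a) = C1 + 3*exp(-4*a)/4


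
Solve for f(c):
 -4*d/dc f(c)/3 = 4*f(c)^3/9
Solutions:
 f(c) = -sqrt(6)*sqrt(-1/(C1 - c))/2
 f(c) = sqrt(6)*sqrt(-1/(C1 - c))/2


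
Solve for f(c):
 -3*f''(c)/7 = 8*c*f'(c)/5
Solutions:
 f(c) = C1 + C2*erf(2*sqrt(105)*c/15)


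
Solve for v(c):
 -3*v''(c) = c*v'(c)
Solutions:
 v(c) = C1 + C2*erf(sqrt(6)*c/6)


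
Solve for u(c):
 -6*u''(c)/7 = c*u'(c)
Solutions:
 u(c) = C1 + C2*erf(sqrt(21)*c/6)


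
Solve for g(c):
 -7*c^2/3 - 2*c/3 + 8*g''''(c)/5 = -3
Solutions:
 g(c) = C1 + C2*c + C3*c^2 + C4*c^3 + 7*c^6/1728 + c^5/288 - 5*c^4/64


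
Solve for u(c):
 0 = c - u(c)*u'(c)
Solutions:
 u(c) = -sqrt(C1 + c^2)
 u(c) = sqrt(C1 + c^2)


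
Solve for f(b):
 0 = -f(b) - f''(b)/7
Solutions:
 f(b) = C1*sin(sqrt(7)*b) + C2*cos(sqrt(7)*b)


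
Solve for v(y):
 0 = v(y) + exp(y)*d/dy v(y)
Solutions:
 v(y) = C1*exp(exp(-y))


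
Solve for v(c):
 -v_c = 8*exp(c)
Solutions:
 v(c) = C1 - 8*exp(c)


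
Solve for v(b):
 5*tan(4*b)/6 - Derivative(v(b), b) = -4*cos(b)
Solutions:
 v(b) = C1 - 5*log(cos(4*b))/24 + 4*sin(b)


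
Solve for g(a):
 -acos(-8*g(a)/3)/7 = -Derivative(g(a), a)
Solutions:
 Integral(1/acos(-8*_y/3), (_y, g(a))) = C1 + a/7


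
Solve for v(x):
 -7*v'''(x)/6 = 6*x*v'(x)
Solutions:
 v(x) = C1 + Integral(C2*airyai(-42^(2/3)*x/7) + C3*airybi(-42^(2/3)*x/7), x)


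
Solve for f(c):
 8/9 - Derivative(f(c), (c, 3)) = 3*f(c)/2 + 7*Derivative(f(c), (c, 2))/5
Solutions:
 f(c) = C1*exp(c*(-28 + 98*2^(2/3)/(45*sqrt(64345) + 11497)^(1/3) + 2^(1/3)*(45*sqrt(64345) + 11497)^(1/3))/60)*sin(2^(1/3)*sqrt(3)*c*(-(45*sqrt(64345) + 11497)^(1/3) + 98*2^(1/3)/(45*sqrt(64345) + 11497)^(1/3))/60) + C2*exp(c*(-28 + 98*2^(2/3)/(45*sqrt(64345) + 11497)^(1/3) + 2^(1/3)*(45*sqrt(64345) + 11497)^(1/3))/60)*cos(2^(1/3)*sqrt(3)*c*(-(45*sqrt(64345) + 11497)^(1/3) + 98*2^(1/3)/(45*sqrt(64345) + 11497)^(1/3))/60) + C3*exp(-c*(98*2^(2/3)/(45*sqrt(64345) + 11497)^(1/3) + 14 + 2^(1/3)*(45*sqrt(64345) + 11497)^(1/3))/30) + 16/27


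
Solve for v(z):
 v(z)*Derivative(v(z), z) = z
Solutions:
 v(z) = -sqrt(C1 + z^2)
 v(z) = sqrt(C1 + z^2)


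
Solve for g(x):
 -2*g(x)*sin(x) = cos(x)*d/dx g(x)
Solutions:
 g(x) = C1*cos(x)^2


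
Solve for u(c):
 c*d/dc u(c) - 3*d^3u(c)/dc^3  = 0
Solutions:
 u(c) = C1 + Integral(C2*airyai(3^(2/3)*c/3) + C3*airybi(3^(2/3)*c/3), c)
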